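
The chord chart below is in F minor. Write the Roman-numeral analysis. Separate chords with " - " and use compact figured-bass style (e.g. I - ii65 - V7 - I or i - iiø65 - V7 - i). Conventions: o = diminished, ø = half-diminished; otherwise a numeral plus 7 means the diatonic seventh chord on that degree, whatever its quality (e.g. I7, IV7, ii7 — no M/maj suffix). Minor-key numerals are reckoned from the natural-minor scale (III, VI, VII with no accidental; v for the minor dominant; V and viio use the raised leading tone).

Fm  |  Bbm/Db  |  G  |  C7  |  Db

i - iv6 - V/V - V7 - VI

Fm: minor triad on F = scale degree 1 → i.
Bbm/Db: root Bb is the subdominant; minor triad there is iv6.
G is the secondary dominant of V (major triad on G): V/V.
C7: root C is the dominant; dominant seventh chord there is V7.
Db: root Db is the submediant; major triad there is VI.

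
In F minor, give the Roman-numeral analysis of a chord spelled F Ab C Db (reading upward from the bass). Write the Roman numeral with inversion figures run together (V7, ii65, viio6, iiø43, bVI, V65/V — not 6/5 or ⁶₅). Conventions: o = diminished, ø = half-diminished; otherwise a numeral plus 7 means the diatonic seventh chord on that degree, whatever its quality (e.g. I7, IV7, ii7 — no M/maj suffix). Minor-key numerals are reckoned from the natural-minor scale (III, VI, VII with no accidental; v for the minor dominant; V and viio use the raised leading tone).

Stacked in thirds the chord is Db-F-Ab-C: a major seventh chord on Db.
Db is scale degree 6 in F minor, and a major seventh chord on that degree is written VI7.
With F in the bass the chord is in first inversion, so the figured bass is 65.

VI65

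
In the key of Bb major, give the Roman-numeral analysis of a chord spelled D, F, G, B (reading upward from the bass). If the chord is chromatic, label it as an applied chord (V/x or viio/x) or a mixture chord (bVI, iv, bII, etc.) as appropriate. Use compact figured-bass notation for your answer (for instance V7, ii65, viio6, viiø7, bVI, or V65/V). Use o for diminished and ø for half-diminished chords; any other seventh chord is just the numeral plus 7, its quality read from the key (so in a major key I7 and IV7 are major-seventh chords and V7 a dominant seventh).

V43/ii

The pitches G-B-D-F form a dominant seventh chord rooted on G.
G is not a diatonic chord root with this quality in Bb major, but it lies a perfect fifth above C (ii), so the chord functions as an applied dominant of ii.
With D in the bass the chord is in second inversion, so the figured bass is 43.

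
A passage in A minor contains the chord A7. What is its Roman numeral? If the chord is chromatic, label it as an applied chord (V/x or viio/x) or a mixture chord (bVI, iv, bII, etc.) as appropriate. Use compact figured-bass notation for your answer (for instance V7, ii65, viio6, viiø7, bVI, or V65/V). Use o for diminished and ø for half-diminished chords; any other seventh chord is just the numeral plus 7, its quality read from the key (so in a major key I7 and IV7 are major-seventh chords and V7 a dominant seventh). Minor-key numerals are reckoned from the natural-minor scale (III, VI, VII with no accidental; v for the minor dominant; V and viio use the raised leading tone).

Stacked in thirds the chord is A-C#-E-G: a dominant seventh chord on A.
A is not a diatonic chord root with this quality in A minor, but it lies a perfect fifth above D (iv), so the chord functions as an applied dominant of iv.

V7/iv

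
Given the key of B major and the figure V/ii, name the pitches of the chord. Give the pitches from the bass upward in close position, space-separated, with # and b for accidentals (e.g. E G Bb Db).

G# B# D#

The slash means an applied dominant: we want the dominant of ii. In B major, ii is C# minor, and its dominant is built on G#.
Building a major triad on G# gives G#-B#-D#.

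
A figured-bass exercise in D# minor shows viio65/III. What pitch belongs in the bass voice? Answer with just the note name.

G#

The applied chord viio65/III is rooted on E#: E#-G#-B-D.
The figure 65 means first inversion — the third is in the bass.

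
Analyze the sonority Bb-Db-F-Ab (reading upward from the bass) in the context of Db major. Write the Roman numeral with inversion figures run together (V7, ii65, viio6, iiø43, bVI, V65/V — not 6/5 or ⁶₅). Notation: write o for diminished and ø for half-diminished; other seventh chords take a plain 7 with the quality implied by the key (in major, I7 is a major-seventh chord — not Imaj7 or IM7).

Stacked in thirds the chord is Bb-Db-F-Ab: a minor seventh chord on Bb.
Bb is scale degree 6 in Db major, and a minor seventh chord on that degree is written vi7.

vi7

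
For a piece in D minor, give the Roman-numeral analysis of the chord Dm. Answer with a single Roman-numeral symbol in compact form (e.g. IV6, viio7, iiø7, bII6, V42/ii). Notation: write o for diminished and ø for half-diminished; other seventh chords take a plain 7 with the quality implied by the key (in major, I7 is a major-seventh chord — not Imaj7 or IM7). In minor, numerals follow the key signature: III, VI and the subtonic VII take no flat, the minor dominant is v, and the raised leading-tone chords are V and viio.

i

Stacked in thirds the chord is D-F-A: a minor triad on D.
In D minor, D is the tonic; the diatonic minor triad there is i.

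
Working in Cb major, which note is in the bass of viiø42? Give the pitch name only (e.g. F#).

Ab

viiø in Cb major has root Bb; the chord is Bb-Db-Fb-Ab.
The figure 42 means third inversion — the seventh is in the bass.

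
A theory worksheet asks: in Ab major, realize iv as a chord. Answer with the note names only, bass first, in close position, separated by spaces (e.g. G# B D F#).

iv is the minor subdominant, borrowed from the parallel minor. In Ab major that root is Db.
So the chord is Db-Fb-Ab, a minor triad.

Db Fb Ab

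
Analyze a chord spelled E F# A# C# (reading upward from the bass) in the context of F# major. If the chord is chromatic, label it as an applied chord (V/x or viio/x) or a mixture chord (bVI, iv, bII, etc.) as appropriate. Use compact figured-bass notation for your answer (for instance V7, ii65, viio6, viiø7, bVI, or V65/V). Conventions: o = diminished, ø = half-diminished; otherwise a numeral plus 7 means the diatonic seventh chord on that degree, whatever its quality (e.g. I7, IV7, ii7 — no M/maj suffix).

V42/IV

The pitches F#-A#-C#-E form a dominant seventh chord rooted on F#.
F# is not a diatonic chord root with this quality in F# major, but it lies a perfect fifth above B (IV), so the chord functions as an applied dominant of IV.
With E in the bass the chord is in third inversion, so the figured bass is 42.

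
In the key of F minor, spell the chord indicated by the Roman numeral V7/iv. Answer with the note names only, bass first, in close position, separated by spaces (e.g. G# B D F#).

F A C Eb

The slash means an applied dominant: we want the dominant of iv. In F minor, iv is Bb minor, and its dominant is built on F.
Building a dominant seventh chord on F gives F-A-C-Eb.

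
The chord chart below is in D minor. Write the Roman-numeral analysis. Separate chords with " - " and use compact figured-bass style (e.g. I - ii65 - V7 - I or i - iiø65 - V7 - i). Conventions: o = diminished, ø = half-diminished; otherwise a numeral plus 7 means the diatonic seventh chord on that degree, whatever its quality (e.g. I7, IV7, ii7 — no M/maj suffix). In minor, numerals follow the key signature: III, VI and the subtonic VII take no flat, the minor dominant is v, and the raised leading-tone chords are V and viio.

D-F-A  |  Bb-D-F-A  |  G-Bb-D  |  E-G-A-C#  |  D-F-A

D-F-A: root D is the tonic; minor triad there is i.
Bb-D-F-A: major seventh chord on Bb = scale degree 6 → VI7.
G-Bb-D: root G is the subdominant; minor triad there is iv.
E-G-A-C# has root A, degree 5 in D minor, so V43.
D-F-A: root D is the tonic; minor triad there is i.

i - VI7 - iv - V43 - i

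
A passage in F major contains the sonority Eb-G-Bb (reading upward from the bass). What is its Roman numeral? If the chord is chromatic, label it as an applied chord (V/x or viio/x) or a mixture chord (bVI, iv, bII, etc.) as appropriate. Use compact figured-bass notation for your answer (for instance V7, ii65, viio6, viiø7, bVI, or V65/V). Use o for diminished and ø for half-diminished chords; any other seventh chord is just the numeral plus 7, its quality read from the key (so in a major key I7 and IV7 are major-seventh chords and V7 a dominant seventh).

The pitches Eb-G-Bb form a major triad rooted on Eb.
Eb is the lowered seventh degree of F major (diatonic 7 would be E). This is a major triad on the lowered seventh degree (the subtonic), borrowed from the parallel minor.

bVII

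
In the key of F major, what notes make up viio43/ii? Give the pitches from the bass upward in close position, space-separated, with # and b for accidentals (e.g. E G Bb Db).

The slash marks an applied leading-tone chord: viio of ii. In F major, ii is G, so the leading tone to it is F#, a half step below.
Building a fully diminished seventh chord on F# gives F#-A-C-Eb.
The figured bass 43 indicates second inversion, placing the fifth (C) in the bass: C-Eb-F#-A.

C Eb F# A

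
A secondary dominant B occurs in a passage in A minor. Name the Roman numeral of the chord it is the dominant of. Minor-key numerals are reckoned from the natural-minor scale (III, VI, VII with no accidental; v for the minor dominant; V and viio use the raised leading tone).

V

The chord is a major triad on B.
A dominant resolves down a perfect fifth: B → E. In A minor, E is scale degree 5, i.e. V.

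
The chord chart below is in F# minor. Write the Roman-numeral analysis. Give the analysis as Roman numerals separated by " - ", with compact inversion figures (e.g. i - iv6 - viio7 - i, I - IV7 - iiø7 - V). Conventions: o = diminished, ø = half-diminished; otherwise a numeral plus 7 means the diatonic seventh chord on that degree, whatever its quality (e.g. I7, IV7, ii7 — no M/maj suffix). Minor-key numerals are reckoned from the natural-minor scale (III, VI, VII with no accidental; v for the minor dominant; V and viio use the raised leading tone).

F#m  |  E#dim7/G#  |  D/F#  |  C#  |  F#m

i - viio65 - VI6 - V - i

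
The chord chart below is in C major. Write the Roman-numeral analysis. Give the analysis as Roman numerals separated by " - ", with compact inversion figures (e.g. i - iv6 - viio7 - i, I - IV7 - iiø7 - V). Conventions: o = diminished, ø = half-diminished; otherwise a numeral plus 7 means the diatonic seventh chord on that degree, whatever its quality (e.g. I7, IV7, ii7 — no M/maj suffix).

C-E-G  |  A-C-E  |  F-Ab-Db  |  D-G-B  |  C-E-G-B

C-E-G: major triad on C = scale degree 1 → I.
A-C-E has root A, degree 6 in C major, so vi.
F-Ab-Db: Db with this quality isn't in the key; a major triad on b2 is the Neapolitan sixth, bII6 (third, F, in the bass — hence the 6).
D-G-B has root G, degree 5 in C major, so V64.
C-E-G-B: major seventh chord on C = scale degree 1 → I7.

I - vi - bII6 - V64 - I7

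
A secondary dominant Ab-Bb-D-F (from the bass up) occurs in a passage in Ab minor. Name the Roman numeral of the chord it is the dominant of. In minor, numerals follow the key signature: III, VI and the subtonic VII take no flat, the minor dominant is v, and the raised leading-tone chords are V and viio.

The chord is a dominant seventh chord on Bb.
A dominant resolves down a perfect fifth: Bb → Eb. In Ab minor, Eb is scale degree 5, i.e. V.

V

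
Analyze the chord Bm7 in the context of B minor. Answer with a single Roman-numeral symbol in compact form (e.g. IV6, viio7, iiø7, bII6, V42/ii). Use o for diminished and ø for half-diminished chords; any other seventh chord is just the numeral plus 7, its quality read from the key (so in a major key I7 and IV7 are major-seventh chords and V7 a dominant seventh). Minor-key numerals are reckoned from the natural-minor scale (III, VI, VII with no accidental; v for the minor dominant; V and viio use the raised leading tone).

The pitches B-D-F#-A form a minor seventh chord rooted on B.
B is scale degree 1 in B minor, and a minor seventh chord on that degree is written i7.

i7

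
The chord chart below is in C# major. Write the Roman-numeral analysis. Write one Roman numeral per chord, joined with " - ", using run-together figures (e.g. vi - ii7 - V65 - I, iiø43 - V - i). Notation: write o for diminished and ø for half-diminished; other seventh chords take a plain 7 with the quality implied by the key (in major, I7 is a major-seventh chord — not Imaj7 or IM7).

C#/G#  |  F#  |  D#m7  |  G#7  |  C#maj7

C#/G#: root C# is the tonic; major triad there is I64.
F#: major triad on F# = scale degree 4 → IV.
D#m7 has root D#, degree 2 in C# major, so ii7.
G#7: root G# is the dominant; dominant seventh chord there is V7.
C#maj7: root C# is the tonic; major seventh chord there is I7.

I64 - IV - ii7 - V7 - I7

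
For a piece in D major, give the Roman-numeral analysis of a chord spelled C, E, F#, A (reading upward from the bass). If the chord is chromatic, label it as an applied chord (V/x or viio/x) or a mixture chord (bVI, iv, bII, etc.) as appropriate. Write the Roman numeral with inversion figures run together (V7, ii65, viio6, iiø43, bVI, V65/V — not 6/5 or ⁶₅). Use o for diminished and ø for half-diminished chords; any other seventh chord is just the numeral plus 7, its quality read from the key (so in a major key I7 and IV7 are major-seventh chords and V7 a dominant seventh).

viiø43/IV

The pitches F#-A-C-E form a half-diminished seventh chord rooted on F#.
F# sits a half step below G (IV in D major); a diminished chord there is the applied leading-tone chord of IV.
With C in the bass the chord is in second inversion, so the figured bass is 43.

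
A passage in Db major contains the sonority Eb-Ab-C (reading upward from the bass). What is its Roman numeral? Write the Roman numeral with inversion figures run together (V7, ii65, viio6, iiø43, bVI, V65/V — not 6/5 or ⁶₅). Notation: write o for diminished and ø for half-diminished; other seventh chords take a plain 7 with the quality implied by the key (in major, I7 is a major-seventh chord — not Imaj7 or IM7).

V64

The pitches Ab-C-Eb form a major triad rooted on Ab.
In Db major, Ab is the dominant; the diatonic major triad there is V.
With Eb in the bass the chord is in second inversion, so the figured bass is 64.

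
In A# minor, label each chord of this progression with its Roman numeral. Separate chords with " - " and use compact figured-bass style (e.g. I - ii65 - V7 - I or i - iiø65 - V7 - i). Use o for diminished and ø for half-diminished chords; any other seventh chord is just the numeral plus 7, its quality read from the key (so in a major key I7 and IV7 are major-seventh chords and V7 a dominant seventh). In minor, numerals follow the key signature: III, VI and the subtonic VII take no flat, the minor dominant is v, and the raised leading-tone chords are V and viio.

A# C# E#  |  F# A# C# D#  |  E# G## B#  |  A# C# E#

i - iv65 - V - i

A#-C#-E#: minor triad on A# = scale degree 1 → i.
F#-A#-C#-D# has root D#, degree 4 in A# minor, so iv65.
E#-G##-B# has root E#, degree 5 in A# minor, so V.
A#-C#-E# has root A#, degree 1 in A# minor, so i.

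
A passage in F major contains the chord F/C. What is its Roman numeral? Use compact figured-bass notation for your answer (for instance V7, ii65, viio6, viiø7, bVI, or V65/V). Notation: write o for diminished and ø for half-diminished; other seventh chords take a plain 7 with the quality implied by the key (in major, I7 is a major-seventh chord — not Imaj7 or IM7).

Stacked in thirds the chord is F-A-C: a major triad on F.
In F major, F is the tonic; the diatonic major triad there is I.
With C in the bass the chord is in second inversion, so the figured bass is 64.

I64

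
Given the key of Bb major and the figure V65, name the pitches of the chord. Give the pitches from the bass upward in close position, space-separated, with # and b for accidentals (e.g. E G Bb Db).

A C Eb F

In Bb major, the dominant is F, and the diatonic chord built there is a dominant seventh chord.
Stacking thirds from F gives F-A-C-Eb.
With the 65 figure the chord is in first inversion; from the bass A upward in close position it reads A-C-Eb-F.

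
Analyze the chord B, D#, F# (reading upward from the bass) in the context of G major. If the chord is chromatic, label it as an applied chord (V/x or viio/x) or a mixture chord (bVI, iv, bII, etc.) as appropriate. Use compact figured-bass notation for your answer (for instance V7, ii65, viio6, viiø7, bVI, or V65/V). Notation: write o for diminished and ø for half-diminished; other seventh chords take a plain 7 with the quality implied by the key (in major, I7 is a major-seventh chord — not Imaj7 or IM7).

V/vi

The pitches B-D#-F# form a major triad rooted on B.
B is not a diatonic chord root with this quality in G major, but it lies a perfect fifth above E (vi), so the chord functions as an applied dominant of vi.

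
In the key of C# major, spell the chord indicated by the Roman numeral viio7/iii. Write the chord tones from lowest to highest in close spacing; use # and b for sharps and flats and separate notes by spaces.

D## F## A# C#

The slash marks an applied leading-tone chord: viio of iii. In C# major, iii is E#, so the leading tone to it is D##, a half step below.
Building a fully diminished seventh chord on D## gives D##-F##-A#-C#.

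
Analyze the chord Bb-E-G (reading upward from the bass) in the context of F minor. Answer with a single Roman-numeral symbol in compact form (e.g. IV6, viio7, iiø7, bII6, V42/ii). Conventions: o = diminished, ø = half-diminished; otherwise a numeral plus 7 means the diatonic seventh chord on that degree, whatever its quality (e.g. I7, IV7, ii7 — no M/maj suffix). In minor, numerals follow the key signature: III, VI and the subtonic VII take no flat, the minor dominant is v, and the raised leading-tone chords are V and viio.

Stacked in thirds the chord is E-G-Bb: a diminished triad on E.
E is scale degree 7 in F minor, and a diminished triad on that degree is written viio.
With Bb in the bass the chord is in second inversion, so the figured bass is 64.

viio64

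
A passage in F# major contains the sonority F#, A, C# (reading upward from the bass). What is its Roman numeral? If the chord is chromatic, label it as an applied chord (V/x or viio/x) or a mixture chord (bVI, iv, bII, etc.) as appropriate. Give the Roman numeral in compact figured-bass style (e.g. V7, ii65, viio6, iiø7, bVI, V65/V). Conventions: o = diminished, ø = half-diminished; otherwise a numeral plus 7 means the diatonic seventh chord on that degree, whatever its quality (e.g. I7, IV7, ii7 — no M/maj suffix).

i

Stacked in thirds the chord is F#-A-C#: a minor triad on F#.
F# is the first degree of F# major. This is the minor tonic, borrowed from the parallel minor.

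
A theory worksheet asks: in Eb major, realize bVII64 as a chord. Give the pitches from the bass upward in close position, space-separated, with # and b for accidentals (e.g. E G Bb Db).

Ab Db F

bVII64 is a major triad on the lowered seventh degree (the subtonic), borrowed from the parallel minor. In Eb major that root is Db.
So the chord is Db-F-Ab.
The figured bass 64 indicates second inversion, placing the fifth (Ab) in the bass: Ab-Db-F.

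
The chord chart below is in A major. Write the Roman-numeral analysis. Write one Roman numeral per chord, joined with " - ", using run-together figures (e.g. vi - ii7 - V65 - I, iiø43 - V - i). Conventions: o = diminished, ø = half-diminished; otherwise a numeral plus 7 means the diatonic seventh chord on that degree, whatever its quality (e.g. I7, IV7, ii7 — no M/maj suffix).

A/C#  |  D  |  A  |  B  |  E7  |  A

A/C# has root A, degree 1 in A major, so I6.
D has root D, degree 4 in A major, so IV.
A: major triad on A = scale degree 1 → I.
B: chromatic; B is V of V, so V/V.
E7: dominant seventh chord on E = scale degree 5 → V7.
A: major triad on A = scale degree 1 → I.

I6 - IV - I - V/V - V7 - I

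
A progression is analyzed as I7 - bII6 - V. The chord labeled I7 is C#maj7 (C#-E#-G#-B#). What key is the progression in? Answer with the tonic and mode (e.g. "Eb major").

C# major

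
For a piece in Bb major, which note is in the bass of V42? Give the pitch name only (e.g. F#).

Eb

V in Bb major has root F; the chord is F-A-C-Eb.
The figure 42 means third inversion — the seventh is in the bass.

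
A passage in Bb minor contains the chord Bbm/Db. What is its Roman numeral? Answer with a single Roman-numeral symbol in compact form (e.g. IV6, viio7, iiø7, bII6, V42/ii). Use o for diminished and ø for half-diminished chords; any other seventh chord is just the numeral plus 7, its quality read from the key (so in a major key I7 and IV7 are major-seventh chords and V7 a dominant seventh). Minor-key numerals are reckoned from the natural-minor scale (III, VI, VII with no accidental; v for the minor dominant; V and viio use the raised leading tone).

i6

Stacked in thirds the chord is Bb-Db-F: a minor triad on Bb.
Bb is scale degree 1 in Bb minor, and a minor triad on that degree is written i.
With Db in the bass the chord is in first inversion, so the figured bass is 6.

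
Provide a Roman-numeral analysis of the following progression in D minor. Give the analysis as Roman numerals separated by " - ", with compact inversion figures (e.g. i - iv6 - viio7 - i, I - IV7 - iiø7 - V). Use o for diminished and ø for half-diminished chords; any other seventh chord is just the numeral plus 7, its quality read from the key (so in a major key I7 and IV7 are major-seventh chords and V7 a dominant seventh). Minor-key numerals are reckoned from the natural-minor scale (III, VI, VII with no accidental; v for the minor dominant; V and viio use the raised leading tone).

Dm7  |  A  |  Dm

i7 - V - i

Dm7 has root D, degree 1 in D minor, so i7.
A: major triad on A = scale degree 5 → V.
Dm has root D, degree 1 in D minor, so i.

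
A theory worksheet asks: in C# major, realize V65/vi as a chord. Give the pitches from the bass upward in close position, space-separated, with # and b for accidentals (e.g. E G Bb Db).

G## B# D# E#

V65/vi is a secondary dominant — the dominant seventh of vi. vi in C# major is A#, so the applied chord's root is E#, a perfect fifth above.
Building a dominant seventh chord on E# gives E#-G##-B#-D#.
With the 65 figure the chord is in first inversion; from the bass G## upward in close position it reads G##-B#-D#-E#.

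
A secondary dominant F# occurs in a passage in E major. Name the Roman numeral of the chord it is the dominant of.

The chord is a major triad on F#.
A dominant resolves down a perfect fifth: F# → B. In E major, B is scale degree 5, i.e. V.

V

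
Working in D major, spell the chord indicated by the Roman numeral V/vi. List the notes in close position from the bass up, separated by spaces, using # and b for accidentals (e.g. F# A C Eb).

F# A# C#

The slash means an applied dominant: we want the dominant of vi. In D major, vi is B minor, and its dominant is built on F#.
Building a major triad on F# gives F#-A#-C#.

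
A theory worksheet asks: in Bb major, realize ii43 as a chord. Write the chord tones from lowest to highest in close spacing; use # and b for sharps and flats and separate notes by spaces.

G Bb C Eb

The numeral's case and figure indicate a minor seventh chord. In Bb major its root, the supertonic, is C.
That chord is spelled C-Eb-G-Bb.
The figured bass 43 indicates second inversion, placing the fifth (G) in the bass: G-Bb-C-Eb.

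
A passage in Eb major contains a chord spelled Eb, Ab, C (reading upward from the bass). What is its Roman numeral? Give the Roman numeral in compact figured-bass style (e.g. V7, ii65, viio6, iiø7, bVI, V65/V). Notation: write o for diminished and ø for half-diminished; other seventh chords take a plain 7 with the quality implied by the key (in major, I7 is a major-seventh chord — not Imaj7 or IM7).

The pitches Ab-C-Eb form a major triad rooted on Ab.
Ab is scale degree 4 in Eb major, and a major triad on that degree is written IV.
With Eb in the bass the chord is in second inversion, so the figured bass is 64.

IV64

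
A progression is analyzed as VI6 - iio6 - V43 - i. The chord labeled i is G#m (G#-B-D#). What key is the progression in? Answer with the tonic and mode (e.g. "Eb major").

G# minor

The chord G#m is a minor triad rooted on G#; its label is i.
If G# is scale degree 1 and the mode makes that degree carry a minor triad, the tonic is G# and the mode is minor.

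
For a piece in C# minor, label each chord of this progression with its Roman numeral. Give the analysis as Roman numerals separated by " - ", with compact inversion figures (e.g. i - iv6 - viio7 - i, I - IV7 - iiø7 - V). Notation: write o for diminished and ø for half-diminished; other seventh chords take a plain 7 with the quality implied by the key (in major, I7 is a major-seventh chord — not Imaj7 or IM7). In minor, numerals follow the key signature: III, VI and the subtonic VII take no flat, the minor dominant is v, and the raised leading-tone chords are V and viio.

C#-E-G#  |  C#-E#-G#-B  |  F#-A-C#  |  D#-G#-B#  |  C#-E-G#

i - V7/iv - iv - V64 - i

C#-E-G#: root C# is the tonic; minor triad there is i.
C#-E#-G#-B: chromatic; C# is V of iv, so V7/iv.
F#-A-C# has root F#, degree 4 in C# minor, so iv.
D#-G#-B# has root G#, degree 5 in C# minor, so V64.
C#-E-G#: root C# is the tonic; minor triad there is i.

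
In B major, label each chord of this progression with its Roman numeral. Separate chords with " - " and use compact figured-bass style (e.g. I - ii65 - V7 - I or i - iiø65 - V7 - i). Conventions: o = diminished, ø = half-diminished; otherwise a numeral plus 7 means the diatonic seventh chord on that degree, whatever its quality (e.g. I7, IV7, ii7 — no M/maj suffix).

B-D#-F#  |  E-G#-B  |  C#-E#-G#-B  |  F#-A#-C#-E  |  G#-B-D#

I - IV - V7/V - V7 - vi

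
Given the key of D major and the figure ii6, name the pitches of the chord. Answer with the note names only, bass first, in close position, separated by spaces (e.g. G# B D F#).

G B E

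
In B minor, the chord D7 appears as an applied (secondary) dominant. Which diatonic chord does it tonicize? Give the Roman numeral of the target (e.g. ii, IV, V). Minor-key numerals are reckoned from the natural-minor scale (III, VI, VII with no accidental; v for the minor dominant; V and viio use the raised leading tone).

The chord is a dominant seventh chord on D.
A dominant resolves down a perfect fifth: D → G. In B minor, G is scale degree 6, i.e. VI.

VI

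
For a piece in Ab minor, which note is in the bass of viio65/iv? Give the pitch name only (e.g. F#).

Eb

The applied chord viio65/iv is rooted on C: C-Eb-Gb-Bbb.
The figure 65 means first inversion — the third is in the bass.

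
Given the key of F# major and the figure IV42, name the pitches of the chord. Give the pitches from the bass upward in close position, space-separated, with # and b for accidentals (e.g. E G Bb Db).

In F# major, scale degree 4 is B, and the diatonic chord built there is a major seventh chord.
Stacking thirds from B gives B-D#-F#-A#.
With the 42 figure the chord is in third inversion; from the bass A# upward in close position it reads A#-B-D#-F#.

A# B D# F#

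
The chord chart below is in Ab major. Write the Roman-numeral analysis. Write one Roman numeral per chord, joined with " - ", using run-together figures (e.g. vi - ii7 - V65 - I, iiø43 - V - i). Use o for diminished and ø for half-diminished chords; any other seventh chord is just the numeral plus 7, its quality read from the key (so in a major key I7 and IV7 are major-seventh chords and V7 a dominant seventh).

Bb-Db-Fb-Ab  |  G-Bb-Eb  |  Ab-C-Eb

Bb-Db-Fb-Ab: half-diminished seventh chord on Bb — chromatic; iiø7 (borrowed from the parallel minor).
G-Bb-Eb: major triad on Eb = scale degree 5 → V6.
Ab-C-Eb: root Ab is the tonic; major triad there is I.

iiø7 - V6 - I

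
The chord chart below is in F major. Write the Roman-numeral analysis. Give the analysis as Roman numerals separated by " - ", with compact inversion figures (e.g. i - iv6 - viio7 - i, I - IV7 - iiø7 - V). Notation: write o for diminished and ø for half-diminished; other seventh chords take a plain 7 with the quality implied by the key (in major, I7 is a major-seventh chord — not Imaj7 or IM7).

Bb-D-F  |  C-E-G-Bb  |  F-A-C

Bb-D-F has root Bb, degree 4 in F major, so IV.
C-E-G-Bb has root C, degree 5 in F major, so V7.
F-A-C: root F is the tonic; major triad there is I.

IV - V7 - I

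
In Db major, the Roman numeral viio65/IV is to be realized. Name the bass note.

Ab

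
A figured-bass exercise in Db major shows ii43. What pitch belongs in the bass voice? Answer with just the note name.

Bb

ii in Db major has root Eb; the chord is Eb-Gb-Bb-Db.
The figure 43 means second inversion — the fifth is in the bass.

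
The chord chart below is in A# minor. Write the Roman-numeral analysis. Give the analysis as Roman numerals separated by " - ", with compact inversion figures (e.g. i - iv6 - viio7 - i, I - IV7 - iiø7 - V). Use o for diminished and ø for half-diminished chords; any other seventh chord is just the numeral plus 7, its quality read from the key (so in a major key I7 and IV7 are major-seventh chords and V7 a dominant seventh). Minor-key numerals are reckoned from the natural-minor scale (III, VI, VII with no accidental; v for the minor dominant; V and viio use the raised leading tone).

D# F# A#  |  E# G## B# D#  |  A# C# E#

iv - V7 - i

D#-F#-A#: minor triad on D# = scale degree 4 → iv.
E#-G##-B#-D# has root E#, degree 5 in A# minor, so V7.
A#-C#-E#: root A# is the tonic; minor triad there is i.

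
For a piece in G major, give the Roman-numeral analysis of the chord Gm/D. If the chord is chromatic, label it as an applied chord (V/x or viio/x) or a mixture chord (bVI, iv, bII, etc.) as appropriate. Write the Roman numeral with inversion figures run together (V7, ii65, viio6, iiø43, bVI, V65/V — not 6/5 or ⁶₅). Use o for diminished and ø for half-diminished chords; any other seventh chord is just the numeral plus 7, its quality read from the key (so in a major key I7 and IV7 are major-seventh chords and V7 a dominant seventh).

Stacked in thirds the chord is G-Bb-D: a minor triad on G.
G is the first degree of G major. This is the minor tonic, borrowed from the parallel minor.
With D in the bass the chord is in second inversion, so the figured bass is 64.

i64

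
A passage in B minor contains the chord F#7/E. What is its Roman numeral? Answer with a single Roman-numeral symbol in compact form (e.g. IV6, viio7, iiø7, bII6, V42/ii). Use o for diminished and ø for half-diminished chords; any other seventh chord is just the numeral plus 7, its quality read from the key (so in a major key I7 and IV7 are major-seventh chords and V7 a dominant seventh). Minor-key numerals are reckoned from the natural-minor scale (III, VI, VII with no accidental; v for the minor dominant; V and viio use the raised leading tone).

Stacked in thirds the chord is F#-A#-C#-E: a dominant seventh chord on F#.
In B minor, F# is the dominant; the diatonic dominant seventh chord there is V7.
With E in the bass the chord is in third inversion, so the figured bass is 42.

V42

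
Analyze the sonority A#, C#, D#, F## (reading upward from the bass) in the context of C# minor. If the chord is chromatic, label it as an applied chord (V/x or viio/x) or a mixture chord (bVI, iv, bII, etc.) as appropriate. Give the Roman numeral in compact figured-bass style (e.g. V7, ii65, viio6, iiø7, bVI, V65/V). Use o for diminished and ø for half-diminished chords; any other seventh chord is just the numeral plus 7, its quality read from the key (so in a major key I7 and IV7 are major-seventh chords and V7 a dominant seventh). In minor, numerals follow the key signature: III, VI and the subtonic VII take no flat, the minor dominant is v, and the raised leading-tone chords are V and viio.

Stacked in thirds the chord is D#-F##-A#-C#: a dominant seventh chord on D#.
D# is not a diatonic chord root with this quality in C# minor, but it lies a perfect fifth above G# (V), so the chord functions as an applied dominant of V.
With A# in the bass the chord is in second inversion, so the figured bass is 43.

V43/V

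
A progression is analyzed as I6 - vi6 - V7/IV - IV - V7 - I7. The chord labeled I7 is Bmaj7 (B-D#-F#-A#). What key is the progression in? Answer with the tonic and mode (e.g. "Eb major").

I7 is given as B-D#-F#-A# — a major seventh chord with root B.
If B is scale degree 1 and the mode makes that degree carry a major seventh chord, the tonic is B and the mode is major.

B major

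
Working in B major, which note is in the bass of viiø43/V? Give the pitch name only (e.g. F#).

The applied chord viiø43/V is rooted on E#: E#-G#-B-D#.
The figure 43 means second inversion — the fifth is in the bass.

B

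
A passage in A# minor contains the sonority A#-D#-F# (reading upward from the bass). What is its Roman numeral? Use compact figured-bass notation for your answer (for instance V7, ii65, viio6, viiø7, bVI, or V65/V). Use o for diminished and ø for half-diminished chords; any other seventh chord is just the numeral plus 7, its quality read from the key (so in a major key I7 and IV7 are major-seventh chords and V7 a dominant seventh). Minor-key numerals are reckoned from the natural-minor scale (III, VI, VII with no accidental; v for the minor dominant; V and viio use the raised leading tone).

iv64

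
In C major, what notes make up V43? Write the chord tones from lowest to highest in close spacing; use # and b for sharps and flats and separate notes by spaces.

D F G B

In C major, the dominant is G, and the diatonic chord built there is a dominant seventh chord.
That chord is spelled G-B-D-F.
The figured bass 43 indicates second inversion, placing the fifth (D) in the bass: D-F-G-B.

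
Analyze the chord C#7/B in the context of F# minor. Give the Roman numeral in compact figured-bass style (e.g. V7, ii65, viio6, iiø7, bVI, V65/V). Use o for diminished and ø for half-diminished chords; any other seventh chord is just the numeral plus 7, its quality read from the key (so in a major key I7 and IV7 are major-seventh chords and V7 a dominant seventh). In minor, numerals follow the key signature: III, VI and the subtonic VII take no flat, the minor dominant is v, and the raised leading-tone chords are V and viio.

The pitches C#-E#-G#-B form a dominant seventh chord rooted on C#.
In F# minor, C# is the dominant; the diatonic dominant seventh chord there is V7.
With B in the bass the chord is in third inversion, so the figured bass is 42.

V42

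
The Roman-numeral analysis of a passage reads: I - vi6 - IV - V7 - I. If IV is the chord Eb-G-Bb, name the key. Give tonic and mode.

Bb major

The chord Eb is a major triad rooted on Eb; its label is IV.
Counting down 3 scale steps from Eb places the tonic on Bb; a major triad on degree 4 is diatonic only in major.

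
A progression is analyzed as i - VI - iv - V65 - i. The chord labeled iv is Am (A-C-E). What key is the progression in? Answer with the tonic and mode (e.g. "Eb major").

iv is given as A-C-E — a minor triad with root A.
iv on A implies A is the subdominant; that puts the tonic at E, and the lowercase numeral fits minor mode.

E minor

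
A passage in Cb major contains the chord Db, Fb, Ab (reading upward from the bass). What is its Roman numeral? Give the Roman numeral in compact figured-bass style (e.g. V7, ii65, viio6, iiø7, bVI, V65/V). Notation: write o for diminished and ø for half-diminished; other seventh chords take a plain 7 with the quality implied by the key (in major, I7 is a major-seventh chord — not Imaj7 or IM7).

ii

Stacked in thirds the chord is Db-Fb-Ab: a minor triad on Db.
In Cb major, Db is the supertonic; the diatonic minor triad there is ii.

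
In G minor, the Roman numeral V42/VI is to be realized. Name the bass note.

The applied chord V42/VI is rooted on Bb: Bb-D-F-Ab.
The figure 42 means third inversion — the seventh is in the bass.

Ab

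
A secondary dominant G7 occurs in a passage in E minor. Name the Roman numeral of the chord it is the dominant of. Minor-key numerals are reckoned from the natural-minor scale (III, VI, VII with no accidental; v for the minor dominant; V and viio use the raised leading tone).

VI

The chord is a dominant seventh chord on G.
A dominant resolves down a perfect fifth: G → C. In E minor, C is scale degree 6, i.e. VI.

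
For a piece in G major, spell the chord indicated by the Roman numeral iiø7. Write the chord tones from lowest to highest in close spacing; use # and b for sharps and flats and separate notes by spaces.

A C Eb G

iiø7 is the half-diminished supertonic seventh, borrowed from the parallel minor. In G major that root is A.
So the chord is A-C-Eb-G.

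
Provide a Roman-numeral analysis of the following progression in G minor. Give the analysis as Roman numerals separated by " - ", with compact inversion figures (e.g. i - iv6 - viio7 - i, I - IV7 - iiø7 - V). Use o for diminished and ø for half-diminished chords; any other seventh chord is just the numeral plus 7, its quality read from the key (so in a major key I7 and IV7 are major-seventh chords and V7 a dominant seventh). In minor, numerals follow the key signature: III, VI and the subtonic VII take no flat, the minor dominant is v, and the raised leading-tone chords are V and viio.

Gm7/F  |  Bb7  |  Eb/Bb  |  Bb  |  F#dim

i42 - V7/VI - VI64 - III - viio

Gm7/F: minor seventh chord on G = scale degree 1 → i42.
Bb7 is the secondary dominant of VI (dominant seventh chord on Bb): V7/VI.
Eb/Bb has root Eb, degree 6 in G minor, so VI64.
Bb has root Bb, degree 3 in G minor, so III.
F#dim: diminished triad on F# = scale degree 7 → viio.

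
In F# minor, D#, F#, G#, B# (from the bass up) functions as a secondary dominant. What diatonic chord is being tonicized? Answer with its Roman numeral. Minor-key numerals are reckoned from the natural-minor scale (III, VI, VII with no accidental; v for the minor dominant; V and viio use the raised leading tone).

V

The chord is a dominant seventh chord on G#.
A dominant resolves down a perfect fifth: G# → C#. In F# minor, C# is scale degree 5, i.e. V.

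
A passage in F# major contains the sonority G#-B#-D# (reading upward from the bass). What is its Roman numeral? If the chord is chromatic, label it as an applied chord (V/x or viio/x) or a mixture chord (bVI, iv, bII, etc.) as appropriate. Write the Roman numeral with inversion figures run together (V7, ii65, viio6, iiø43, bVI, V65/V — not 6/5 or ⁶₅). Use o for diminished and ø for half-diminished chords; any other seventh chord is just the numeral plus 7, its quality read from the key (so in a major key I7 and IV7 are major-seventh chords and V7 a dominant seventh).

V/V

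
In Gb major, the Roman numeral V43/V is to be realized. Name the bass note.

The applied chord V43/V is rooted on Ab: Ab-C-Eb-Gb.
The figure 43 means second inversion — the fifth is in the bass.

Eb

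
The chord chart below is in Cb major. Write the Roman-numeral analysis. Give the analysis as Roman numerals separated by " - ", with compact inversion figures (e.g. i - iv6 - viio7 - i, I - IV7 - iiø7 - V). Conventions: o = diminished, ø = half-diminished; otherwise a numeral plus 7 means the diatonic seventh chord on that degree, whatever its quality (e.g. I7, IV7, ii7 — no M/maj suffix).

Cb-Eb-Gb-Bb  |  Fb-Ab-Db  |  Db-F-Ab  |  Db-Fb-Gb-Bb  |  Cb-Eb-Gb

I7 - ii6 - V/V - V43 - I

Cb-Eb-Gb-Bb has root Cb, degree 1 in Cb major, so I7.
Fb-Ab-Db: minor triad on Db = scale degree 2 → ii6.
Db-F-Ab: chromatic; Db is V of V, so V/V.
Db-Fb-Gb-Bb has root Gb, degree 5 in Cb major, so V43.
Cb-Eb-Gb has root Cb, degree 1 in Cb major, so I.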